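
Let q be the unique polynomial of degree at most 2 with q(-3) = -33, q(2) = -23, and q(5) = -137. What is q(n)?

q(n) = -5n^2 - 3n + 3

Using the Lagrange interpolation formula with nodes -3, 2, 5:
  L_0(n) = (n - 2)(n - 5) / 40
  L_1(n) = (n + 3)(n - 5) / -15
  L_2(n) = (n + 3)(n - 2) / 24
Then q(n) = -33·L_0(n) - 23·L_1(n) - 137·L_2(n).
Expanding and collecting terms gives q(n) = -5n^2 - 3n + 3.
Check: q(5) = -137. ✓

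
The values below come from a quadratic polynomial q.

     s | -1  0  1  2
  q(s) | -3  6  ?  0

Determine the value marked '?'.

On equispaced nodes a degree-2 polynomial has vanishing third forward difference, so
  - q(-1) + 3·q(0) - 3·q(1) + q(2) = 0.
Substituting the known values and solving for q(1):
  -3·q(1) = -21
  q(1) = 7.

7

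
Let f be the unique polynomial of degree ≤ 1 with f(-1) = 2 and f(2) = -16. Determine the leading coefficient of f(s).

Write f(s) = as + b. Substituting each data point gives a linear system:
  -a + b = 2
  2a + b = -16
Solving the system yields a = -6, b = -4.
So f(s) = -6s - 4.
The leading coefficient is -6.

-6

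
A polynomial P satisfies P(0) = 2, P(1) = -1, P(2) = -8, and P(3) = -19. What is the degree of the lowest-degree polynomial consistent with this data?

2

Forward differences of the values at s = 0, 1, 2, 3:
  P  : 2  -1  -8  -19
  Δ  : -3  -7  -11
  Δ^2: -4  -4
  Δ^3: 0
The second differences are constant (-4) and nonzero, while all higher differences vanish, so the minimal degree is 2.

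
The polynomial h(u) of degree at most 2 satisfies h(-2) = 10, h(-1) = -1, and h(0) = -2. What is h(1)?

7

Write h(u) = au^2 + bu + c. Substituting each data point gives a linear system:
  4a - 2b + c = 10
  a - b + c = -1
  c = -2
Solving the system yields a = 5, b = 4, c = -2.
So h(u) = 5u^2 + 4u - 2.
Then h(1) = 7.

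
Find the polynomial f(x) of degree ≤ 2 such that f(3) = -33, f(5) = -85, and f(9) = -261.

f(x) = -3x^2 - 2x

Write f(x) = ax^2 + bx + c. Substituting each data point gives a linear system:
  9a + 3b + c = -33
  25a + 5b + c = -85
  81a + 9b + c = -261
Solving the system yields a = -3, b = -2, c = 0.
So f(x) = -3x^2 - 2x.
Check: f(5) = -85. ✓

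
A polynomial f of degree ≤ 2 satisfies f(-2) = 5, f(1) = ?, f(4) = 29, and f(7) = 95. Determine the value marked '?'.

-1

The 3 known points determine the degree-2 polynomial uniquely.
Write f(x) = ax^2 + bx + c. Substituting each data point gives a linear system:
  4a - 2b + c = 5
  16a + 4b + c = 29
  49a + 7b + c = 95
Solving the system yields a = 2, b = 0, c = -3.
So f(x) = 2x^2 - 3.
Then f(1) = -1.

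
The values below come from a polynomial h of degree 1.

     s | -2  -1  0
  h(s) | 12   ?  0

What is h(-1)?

On equispaced nodes a degree-1 polynomial has vanishing second forward difference, so
  h(-2) - 2·h(-1) + h(0) = 0.
Substituting the known values and solving for h(-1):
  -2·h(-1) = -12
  h(-1) = 6.

6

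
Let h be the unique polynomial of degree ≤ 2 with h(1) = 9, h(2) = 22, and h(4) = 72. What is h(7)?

207

Write h(n) = an^2 + bn + c. Substituting each data point gives a linear system:
  a + b + c = 9
  4a + 2b + c = 22
  16a + 4b + c = 72
Solving the system yields a = 4, b = 1, c = 4.
So h(n) = 4n² + n + 4.
Then h(7) = 207.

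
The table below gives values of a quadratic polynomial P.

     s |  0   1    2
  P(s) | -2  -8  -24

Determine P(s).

Using the Lagrange interpolation formula with nodes 0, 1, 2:
  L_0(s) = (s - 1)(s - 2) / 2
  L_1(s) = s(s - 2) / -1
  L_2(s) = s(s - 1) / 2
Then P(s) = -2·L_0(s) - 8·L_1(s) - 24·L_2(s).
Expanding and collecting terms gives P(s) = -5s^2 - s - 2.
Check: P(2) = -24. ✓

P(s) = -5s^2 - s - 2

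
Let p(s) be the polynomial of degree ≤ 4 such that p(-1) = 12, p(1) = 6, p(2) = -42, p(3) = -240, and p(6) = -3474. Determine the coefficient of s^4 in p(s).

Write p(s) = as^4 + bs^3 + cs^2 + ds + e. Substituting each data point gives a linear system:
  a - b + c - d + e = 12
  a + b + c + d + e = 6
  16a + 8b + 4c + 2d + e = -42
  81a + 27b + 9c + 3d + e = -240
  1296a + 216b + 36c + 6d + e = -3474
Solving the system yields a = -2, b = -5, c = 5, d = 2, e = 6.
So p(s) = -2s^4 - 5s^3 + 5s^2 + 2s + 6.
The leading coefficient is -2.

-2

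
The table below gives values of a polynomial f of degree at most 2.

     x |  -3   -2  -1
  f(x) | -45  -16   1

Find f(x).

Using the Lagrange interpolation formula with nodes -3, -2, -1:
  L_0(x) = (x + 2)(x + 1) / 2
  L_1(x) = (x + 3)(x + 1) / -1
  L_2(x) = (x + 3)(x + 2) / 2
Then f(x) = -45·L_0(x) - 16·L_1(x) + 1·L_2(x).
Expanding and collecting terms gives f(x) = -6x^2 - x + 6.
Check: f(-2) = -16. ✓

f(x) = -6x^2 - x + 6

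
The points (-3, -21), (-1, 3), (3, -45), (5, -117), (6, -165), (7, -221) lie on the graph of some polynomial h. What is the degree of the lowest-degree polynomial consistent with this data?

2

Divided differences on the nodes -3, -1, 3, 5, 6, 7:
  order 0: -21  3  -45  -117  -165  -221
  order 1: 12  -12  -36  -48  -56
  order 2: -4  -4  -4  -4
  order 3: 0  0  0
  order 4: 0  0
  order 5: 0
The order-2 divided differences are all -4 (nonzero) and every higher order vanishes, so the data lies on a polynomial of degree exactly 2.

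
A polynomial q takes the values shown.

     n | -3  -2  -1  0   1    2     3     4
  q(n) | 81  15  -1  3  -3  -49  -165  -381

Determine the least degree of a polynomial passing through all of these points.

3

Forward differences of the values at n = -3, -2, -1, 0, 1, 2, 3, 4:
  q  : 81  15  -1  3  -3  -49  -165  -381
  Δ  : -66  -16  4  -6  -46  -116  -216
  Δ^2: 50  20  -10  -40  -70  -100
  Δ^3: -30  -30  -30  -30  -30
  Δ^4: 0  0  0  0
  Δ^5: 0  0  0
  Δ^6: 0  0
  Δ^7: 0
The third differences are constant (-30) and nonzero, while all higher differences vanish, so the minimal degree is 3.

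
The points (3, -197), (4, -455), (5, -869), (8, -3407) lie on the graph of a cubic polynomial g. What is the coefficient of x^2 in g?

Write g(x) = ax^3 + bx^2 + cx + d. Substituting each data point gives a linear system:
  27a + 9b + 3c + d = -197
  64a + 16b + 4c + d = -455
  125a + 25b + 5c + d = -869
  512a + 64b + 8c + d = -3407
Solving the system yields a = -6, b = -6, c = 6, d = 1.
So g(x) = -6x^3 - 6x^2 + 6x + 1.
The coefficient of x^2 is -6.

-6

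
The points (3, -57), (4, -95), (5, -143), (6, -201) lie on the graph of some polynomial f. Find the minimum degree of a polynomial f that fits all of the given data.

2

Forward differences of the values at t = 3, 4, 5, 6:
  f  : -57  -95  -143  -201
  Δ  : -38  -48  -58
  Δ^2: -10  -10
  Δ^3: 0
The second differences are constant (-10) and nonzero, while all higher differences vanish, so the minimal degree is 2.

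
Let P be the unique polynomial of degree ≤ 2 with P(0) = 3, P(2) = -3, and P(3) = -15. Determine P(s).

P(s) = -3s^2 + 3s + 3

Using the Lagrange interpolation formula with nodes 0, 2, 3:
  L_0(s) = (s - 2)(s - 3) / 6
  L_1(s) = s(s - 3) / -2
  L_2(s) = s(s - 2) / 3
Then P(s) = 3·L_0(s) - 3·L_1(s) - 15·L_2(s).
Expanding and collecting terms gives P(s) = -3s^2 + 3s + 3.
Check: P(0) = 3. ✓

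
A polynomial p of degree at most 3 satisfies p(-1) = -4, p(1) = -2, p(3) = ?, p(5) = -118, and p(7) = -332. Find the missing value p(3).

-24

On equispaced nodes a degree-3 polynomial has vanishing fourth forward difference, so
  p(-1) - 4·p(1) + 6·p(3) - 4·p(5) + p(7) = 0.
Substituting the known values and solving for p(3):
  6·p(3) = -144
  p(3) = -24.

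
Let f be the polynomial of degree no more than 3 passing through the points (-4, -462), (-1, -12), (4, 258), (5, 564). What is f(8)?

Write f(u) = au^3 + bu^2 + cu + d. Substituting each data point gives a linear system:
  -64a + 16b - 4c + d = -462
  -a + b - c + d = -12
  64a + 16b + 4c + d = 258
  125a + 25b + 5c + d = 564
Solving the system yields a = 6, b = -6, c = -6, d = -6.
So f(u) = 6u³ - 6u² - 6u - 6.
Then f(8) = 2634.

2634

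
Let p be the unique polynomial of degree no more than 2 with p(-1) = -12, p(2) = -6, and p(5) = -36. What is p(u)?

Using the Lagrange interpolation formula with nodes -1, 2, 5:
  L_0(u) = (u - 2)(u - 5) / 18
  L_1(u) = (u + 1)(u - 5) / -9
  L_2(u) = (u + 1)(u - 2) / 18
Then p(u) = -12·L_0(u) - 6·L_1(u) - 36·L_2(u).
Expanding and collecting terms gives p(u) = -2u² + 4u - 6.
Check: p(5) = -36. ✓

p(u) = -2u^2 + 4u - 6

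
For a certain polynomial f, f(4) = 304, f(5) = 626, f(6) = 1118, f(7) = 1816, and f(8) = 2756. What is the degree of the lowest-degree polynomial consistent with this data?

Forward differences of the values at s = 4, 5, 6, 7, 8:
  f  : 304  626  1118  1816  2756
  Δ  : 322  492  698  940
  Δ^2: 170  206  242
  Δ^3: 36  36
  Δ^4: 0
The third differences are constant (36) and nonzero, while all higher differences vanish, so the minimal degree is 3.

3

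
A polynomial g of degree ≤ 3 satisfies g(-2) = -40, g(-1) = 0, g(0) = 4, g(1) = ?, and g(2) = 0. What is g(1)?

On equispaced nodes a degree-3 polynomial has vanishing fourth forward difference, so
  g(-2) - 4·g(-1) + 6·g(0) - 4·g(1) + g(2) = 0.
Substituting the known values and solving for g(1):
  -4·g(1) = 16
  g(1) = -4.

-4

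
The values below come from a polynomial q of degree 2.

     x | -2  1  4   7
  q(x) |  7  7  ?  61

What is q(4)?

25

The 3 known points determine the degree-2 polynomial uniquely.
Write q(x) = ax^2 + bx + c. Substituting each data point gives a linear system:
  4a - 2b + c = 7
  a + b + c = 7
  49a + 7b + c = 61
Solving the system yields a = 1, b = 1, c = 5.
So q(x) = x² + x + 5.
Then q(4) = 25.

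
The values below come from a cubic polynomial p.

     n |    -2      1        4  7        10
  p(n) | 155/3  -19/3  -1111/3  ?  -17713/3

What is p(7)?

-6037/3

The 4 known points determine the degree-3 polynomial uniquely.
Write p(n) = an^3 + bn^2 + cn + d. Substituting each data point gives a linear system:
  -8a + 4b - 2c + d = 155/3
  a + b + c + d = -19/3
  64a + 16b + 4c + d = -1111/3
  1000a + 100b + 10c + d = -17713/3
Solving the system yields a = -6, b = 1, c = -1/3, d = -1.
So p(n) = -6n^3 + n^2 - (1/3)n - 1.
Then p(7) = -6037/3.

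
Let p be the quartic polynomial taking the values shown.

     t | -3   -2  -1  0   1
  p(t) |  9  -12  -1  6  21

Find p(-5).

Write p(t) = at^4 + bt^3 + ct^2 + dt + e. Substituting each data point gives a linear system:
  81a - 27b + 9c - 3d + e = 9
  16a - 8b + 4c - 2d + e = -12
  a - b + c - d + e = -1
  e = 6
  a + b + c + d + e = 21
Solving the system yields a = 2, b = 6, c = 2, d = 5, e = 6.
So p(t) = 2t^4 + 6t^3 + 2t^2 + 5t + 6.
Then p(-5) = 531.

531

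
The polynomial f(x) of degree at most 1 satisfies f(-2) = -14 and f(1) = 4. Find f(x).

Write f(x) = ax + b. Substituting each data point gives a linear system:
  -2a + b = -14
  a + b = 4
Solving the system yields a = 6, b = -2.
So f(x) = 6x - 2.
Check: f(-2) = -14. ✓

f(x) = 6x - 2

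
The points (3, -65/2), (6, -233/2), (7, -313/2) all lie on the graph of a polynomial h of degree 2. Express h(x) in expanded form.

h(x) = -3x^2 - x - 5/2

Using the Lagrange interpolation formula with nodes 3, 6, 7:
  L_0(x) = (x - 6)(x - 7) / 12
  L_1(x) = (x - 3)(x - 7) / -3
  L_2(x) = (x - 3)(x - 6) / 4
Then h(x) = -65/2·L_0(x) - 233/2·L_1(x) - 313/2·L_2(x).
Expanding and collecting terms gives h(x) = -3x² - x - 5/2.
Check: h(7) = -313/2. ✓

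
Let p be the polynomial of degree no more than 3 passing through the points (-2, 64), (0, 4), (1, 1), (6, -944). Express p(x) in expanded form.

Using the Lagrange interpolation formula with nodes -2, 0, 1, 6:
  L_0(x) = x(x - 1)(x - 6) / -48
  L_1(x) = (x + 2)(x - 1)(x - 6) / 12
  L_2(x) = (x + 2)x(x - 6) / -15
  L_3(x) = (x + 2)x(x - 1) / 240
Then p(x) = 64·L_0(x) + 4·L_1(x) + 1·L_2(x) - 944·L_3(x).
Expanding and collecting terms gives p(x) = -5x³ + 4x² - 2x + 4.
Check: p(1) = 1. ✓

p(x) = -5x^3 + 4x^2 - 2x + 4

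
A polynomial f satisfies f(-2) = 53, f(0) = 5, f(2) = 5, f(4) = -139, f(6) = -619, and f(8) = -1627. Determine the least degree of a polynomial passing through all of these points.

3

Forward differences of the values at t = -2, 0, 2, 4, 6, 8:
  f  : 53  5  5  -139  -619  -1627
  Δ  : -48  0  -144  -480  -1008
  Δ^2: 48  -144  -336  -528
  Δ^3: -192  -192  -192
  Δ^4: 0  0
  Δ^5: 0
The third differences are constant (-192) and nonzero, while all higher differences vanish, so the minimal degree is 3.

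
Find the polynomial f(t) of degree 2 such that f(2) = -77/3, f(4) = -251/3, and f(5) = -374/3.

f(t) = -4t^2 - 5t + 1/3

Write f(t) = at^2 + bt + c. Substituting each data point gives a linear system:
  4a + 2b + c = -77/3
  16a + 4b + c = -251/3
  25a + 5b + c = -374/3
Solving the system yields a = -4, b = -5, c = 1/3.
So f(t) = -4t^2 - 5t + 1/3.
Check: f(5) = -374/3. ✓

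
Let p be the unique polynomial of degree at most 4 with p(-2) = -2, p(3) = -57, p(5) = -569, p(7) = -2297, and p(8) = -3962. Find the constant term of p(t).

6

Write p(t) = at^4 + bt^3 + ct^2 + dt + e. Substituting each data point gives a linear system:
  16a - 8b + 4c - 2d + e = -2
  81a + 27b + 9c + 3d + e = -57
  625a + 125b + 25c + 5d + e = -569
  2401a + 343b + 49c + 7d + e = -2297
  4096a + 512b + 64c + 8d + e = -3962
Solving the system yields a = -1, b = 0, c = 2, d = 0, e = 6.
So p(t) = -t^4 + 2t^2 + 6.
The constant term is 6.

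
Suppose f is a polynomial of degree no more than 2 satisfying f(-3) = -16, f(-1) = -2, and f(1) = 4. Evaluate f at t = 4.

-2

Using the Lagrange interpolation formula with nodes -3, -1, 1:
  L_0(t) = (t + 1)(t - 1) / 8
  L_1(t) = (t + 3)(t - 1) / -4
  L_2(t) = (t + 3)(t + 1) / 8
Then f(t) = -16·L_0(t) - 2·L_1(t) + 4·L_2(t).
Expanding and collecting terms gives f(t) = -t² + 3t + 2.
Evaluating at t = 4: f(4) = -2.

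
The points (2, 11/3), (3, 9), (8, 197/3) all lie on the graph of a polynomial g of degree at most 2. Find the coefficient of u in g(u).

Write g(u) = au^2 + bu + c. Substituting each data point gives a linear system:
  4a + 2b + c = 11/3
  9a + 3b + c = 9
  64a + 8b + c = 197/3
Solving the system yields a = 1, b = 1/3, c = -1.
So g(u) = u² + (1/3)u - 1.
The coefficient of u is 1/3.

1/3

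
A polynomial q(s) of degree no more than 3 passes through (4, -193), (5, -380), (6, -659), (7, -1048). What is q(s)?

q(s) = -3s^3 - s^2 + 5s - 5

Write q(s) = as^3 + bs^2 + cs + d. Substituting each data point gives a linear system:
  64a + 16b + 4c + d = -193
  125a + 25b + 5c + d = -380
  216a + 36b + 6c + d = -659
  343a + 49b + 7c + d = -1048
Solving the system yields a = -3, b = -1, c = 5, d = -5.
So q(s) = -3s³ - s² + 5s - 5.
Check: q(4) = -193. ✓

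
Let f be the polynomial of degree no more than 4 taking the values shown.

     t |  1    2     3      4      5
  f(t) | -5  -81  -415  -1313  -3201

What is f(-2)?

Write f(t) = at^4 + bt^3 + ct^2 + dt + e. Substituting each data point gives a linear system:
  a + b + c + d + e = -5
  16a + 8b + 4c + 2d + e = -81
  81a + 27b + 9c + 3d + e = -415
  256a + 64b + 16c + 4d + e = -1313
  625a + 125b + 25c + 5d + e = -3201
Solving the system yields a = -5, b = -1, c = 2, d = 0, e = -1.
So f(t) = -5t^4 - t^3 + 2t^2 - 1.
Then f(-2) = -65.

-65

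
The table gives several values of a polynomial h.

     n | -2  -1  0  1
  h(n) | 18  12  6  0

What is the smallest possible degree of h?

Forward differences of the values at n = -2, -1, 0, 1:
  h  : 18  12  6  0
  Δ  : -6  -6  -6
  Δ^2: 0  0
  Δ^3: 0
The first differences are constant (-6) and nonzero, while all higher differences vanish, so the minimal degree is 1.

1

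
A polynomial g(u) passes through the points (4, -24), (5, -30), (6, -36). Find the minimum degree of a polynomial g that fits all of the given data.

1

Forward differences of the values at u = 4, 5, 6:
  g  : -24  -30  -36
  Δ  : -6  -6
  Δ^2: 0
The first differences are constant (-6) and nonzero, while all higher differences vanish, so the minimal degree is 1.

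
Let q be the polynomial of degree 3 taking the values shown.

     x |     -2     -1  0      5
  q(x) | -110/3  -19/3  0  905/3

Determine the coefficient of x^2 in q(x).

Write q(x) = ax^3 + bx^2 + cx + d. Substituting each data point gives a linear system:
  -8a + 4b - 2c + d = -110/3
  -a + b - c + d = -19/3
  d = 0
  125a + 25b + 5c + d = 905/3
Solving the system yields a = 3, b = -3, c = 1/3, d = 0.
So q(x) = 3x^3 - 3x^2 + (1/3)x.
The coefficient of x^2 is -3.

-3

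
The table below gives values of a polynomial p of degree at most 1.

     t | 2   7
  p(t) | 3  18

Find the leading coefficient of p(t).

3

Write p(t) = at + b. Substituting each data point gives a linear system:
  2a + b = 3
  7a + b = 18
Solving the system yields a = 3, b = -3.
So p(t) = 3t - 3.
The leading coefficient is 3.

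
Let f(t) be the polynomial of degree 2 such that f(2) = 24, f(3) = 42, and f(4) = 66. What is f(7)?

Forward differences of the values at t = 2, 3, 4:
  f  : 24  42  66
  Δ  : 18  24
  Δ^2: 6
The second differences are constant, confirming degree 2.
Interpolating (Newton forward form) and evaluating at t = 7 gives f(7) = 174.

174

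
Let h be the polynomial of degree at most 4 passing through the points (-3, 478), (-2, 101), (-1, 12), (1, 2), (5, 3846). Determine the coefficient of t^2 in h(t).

0

Write h(t) = at^4 + bt^3 + ct^2 + dt + e. Substituting each data point gives a linear system:
  81a - 27b + 9c - 3d + e = 478
  16a - 8b + 4c - 2d + e = 101
  a - b + c - d + e = 12
  a + b + c + d + e = 2
  625a + 125b + 25c + 5d + e = 3846
Solving the system yields a = 6, b = 1, c = 0, d = -6, e = 1.
So h(t) = 6t^4 + t^3 - 6t + 1.
The coefficient of t^2 is 0.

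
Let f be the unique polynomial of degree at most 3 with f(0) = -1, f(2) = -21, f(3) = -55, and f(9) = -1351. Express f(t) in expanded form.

f(t) = -2t^3 + 2t^2 - 6t - 1

Using the Lagrange interpolation formula with nodes 0, 2, 3, 9:
  L_0(t) = (t - 2)(t - 3)(t - 9) / -54
  L_1(t) = t(t - 3)(t - 9) / 14
  L_2(t) = t(t - 2)(t - 9) / -18
  L_3(t) = t(t - 2)(t - 3) / 378
Then f(t) = -1·L_0(t) - 21·L_1(t) - 55·L_2(t) - 1351·L_3(t).
Expanding and collecting terms gives f(t) = -2t^3 + 2t^2 - 6t - 1.
Check: f(2) = -21. ✓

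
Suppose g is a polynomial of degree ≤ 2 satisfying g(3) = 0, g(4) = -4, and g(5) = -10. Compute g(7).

-28

Using the Lagrange interpolation formula with nodes 3, 4, 5:
  L_0(s) = (s - 4)(s - 5) / 2
  L_1(s) = (s - 3)(s - 5) / -1
  L_2(s) = (s - 3)(s - 4) / 2
Then g(s) = 0·L_0(s) - 4·L_1(s) - 10·L_2(s).
Expanding and collecting terms gives g(s) = -s² + 3s.
Evaluating at s = 7: g(7) = -28.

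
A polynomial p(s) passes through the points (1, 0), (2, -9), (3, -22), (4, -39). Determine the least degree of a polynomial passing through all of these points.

Forward differences of the values at s = 1, 2, 3, 4:
  p  : 0  -9  -22  -39
  Δ  : -9  -13  -17
  Δ^2: -4  -4
  Δ^3: 0
The second differences are constant (-4) and nonzero, while all higher differences vanish, so the minimal degree is 2.

2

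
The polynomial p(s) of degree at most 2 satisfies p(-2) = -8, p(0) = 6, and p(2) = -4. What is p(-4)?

-46

Write p(s) = as^2 + bs + c. Substituting each data point gives a linear system:
  4a - 2b + c = -8
  c = 6
  4a + 2b + c = -4
Solving the system yields a = -3, b = 1, c = 6.
So p(s) = -3s^2 + s + 6.
Then p(-4) = -46.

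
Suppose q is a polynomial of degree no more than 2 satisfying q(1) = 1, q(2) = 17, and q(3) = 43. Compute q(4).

Forward differences of the values at u = 1, 2, 3:
  q  : 1  17  43
  Δ  : 16  26
  Δ^2: 10
The second differences are constant, confirming degree 2.
Interpolating (Newton forward form) and evaluating at u = 4 gives q(4) = 79.

79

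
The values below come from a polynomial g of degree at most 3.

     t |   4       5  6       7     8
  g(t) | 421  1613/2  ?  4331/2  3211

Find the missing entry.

1376

The 4 known points determine the degree-3 polynomial uniquely.
Write g(t) = at^3 + bt^2 + ct + d. Substituting each data point gives a linear system:
  64a + 16b + 4c + d = 421
  125a + 25b + 5c + d = 1613/2
  343a + 49b + 7c + d = 4331/2
  512a + 64b + 8c + d = 3211
Solving the system yields a = 6, b = 2, c = 3/2, d = -1.
So g(t) = 6t^3 + 2t^2 + (3/2)t - 1.
Then g(6) = 1376.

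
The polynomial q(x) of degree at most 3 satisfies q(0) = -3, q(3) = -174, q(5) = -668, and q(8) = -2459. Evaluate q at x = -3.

Using the Lagrange interpolation formula with nodes 0, 3, 5, 8:
  L_0(x) = (x - 3)(x - 5)(x - 8) / -120
  L_1(x) = x(x - 5)(x - 8) / 30
  L_2(x) = x(x - 3)(x - 8) / -30
  L_3(x) = x(x - 3)(x - 5) / 120
Then q(x) = -3·L_0(x) - 174·L_1(x) - 668·L_2(x) - 2459·L_3(x).
Expanding and collecting terms gives q(x) = -4x^3 - 6x^2 - 3x - 3.
Evaluating at x = -3: q(-3) = 60.

60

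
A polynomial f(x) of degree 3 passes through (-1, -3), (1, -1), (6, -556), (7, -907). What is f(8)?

-1380

Using the Lagrange interpolation formula with nodes -1, 1, 6, 7:
  L_0(x) = (x - 1)(x - 6)(x - 7) / -112
  L_1(x) = (x + 1)(x - 6)(x - 7) / 60
  L_2(x) = (x + 1)(x - 1)(x - 7) / -35
  L_3(x) = (x + 1)(x - 1)(x - 6) / 48
Then f(x) = -3·L_0(x) - 1·L_1(x) - 556·L_2(x) - 907·L_3(x).
Expanding and collecting terms gives f(x) = -3x^3 + 2x^2 + 4x - 4.
Evaluating at x = 8: f(8) = -1380.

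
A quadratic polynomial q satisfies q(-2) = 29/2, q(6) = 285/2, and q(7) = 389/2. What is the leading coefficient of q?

Write q(x) = ax^2 + bx + c. Substituting each data point gives a linear system:
  4a - 2b + c = 29/2
  36a + 6b + c = 285/2
  49a + 7b + c = 389/2
Solving the system yields a = 4, b = 0, c = -3/2.
So q(x) = 4x^2 - 3/2.
The leading coefficient is 4.

4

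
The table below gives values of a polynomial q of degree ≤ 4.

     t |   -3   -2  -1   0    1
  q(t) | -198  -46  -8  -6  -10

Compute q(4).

-478

Forward differences of the values at t = -3, -2, -1, 0, 1:
  q  : -198  -46  -8  -6  -10
  Δ  : 152  38  2  -4
  Δ^2: -114  -36  -6
  Δ^3: 78  30
  Δ^4: -48
The fourth differences are constant, confirming degree 4.
Interpolating (Newton forward form) and evaluating at t = 4 gives q(4) = -478.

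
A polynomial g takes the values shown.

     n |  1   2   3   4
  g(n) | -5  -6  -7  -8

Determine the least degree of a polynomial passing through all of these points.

Forward differences of the values at n = 1, 2, 3, 4:
  g  : -5  -6  -7  -8
  Δ  : -1  -1  -1
  Δ^2: 0  0
  Δ^3: 0
The first differences are constant (-1) and nonzero, while all higher differences vanish, so the minimal degree is 1.

1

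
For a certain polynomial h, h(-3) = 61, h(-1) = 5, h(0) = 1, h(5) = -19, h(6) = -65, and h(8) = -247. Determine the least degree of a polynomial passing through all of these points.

3

Divided differences on the nodes -3, -1, 0, 5, 6, 8:
  order 0: 61  5  1  -19  -65  -247
  order 1: -28  -4  -4  -46  -91
  order 2: 8  0  -7  -15
  order 3: -1  -1  -1
  order 4: 0  0
  order 5: 0
The order-3 divided differences are all -1 (nonzero) and every higher order vanishes, so the data lies on a polynomial of degree exactly 3.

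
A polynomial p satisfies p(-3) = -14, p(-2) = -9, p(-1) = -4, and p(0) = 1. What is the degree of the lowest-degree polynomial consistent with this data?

1

Forward differences of the values at x = -3, -2, -1, 0:
  p  : -14  -9  -4  1
  Δ  : 5  5  5
  Δ^2: 0  0
  Δ^3: 0
The first differences are constant (5) and nonzero, while all higher differences vanish, so the minimal degree is 1.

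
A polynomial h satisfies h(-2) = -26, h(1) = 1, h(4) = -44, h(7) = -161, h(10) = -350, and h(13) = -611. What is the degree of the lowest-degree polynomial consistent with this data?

2

Forward differences of the values at n = -2, 1, 4, 7, 10, 13:
  h  : -26  1  -44  -161  -350  -611
  Δ  : 27  -45  -117  -189  -261
  Δ^2: -72  -72  -72  -72
  Δ^3: 0  0  0
  Δ^4: 0  0
  Δ^5: 0
The second differences are constant (-72) and nonzero, while all higher differences vanish, so the minimal degree is 2.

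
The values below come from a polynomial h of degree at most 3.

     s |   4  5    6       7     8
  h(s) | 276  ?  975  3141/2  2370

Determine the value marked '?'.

The 4 known points determine the degree-3 polynomial uniquely.
Write h(s) = as^3 + bs^2 + cs + d. Substituting each data point gives a linear system:
  64a + 16b + 4c + d = 276
  216a + 36b + 6c + d = 975
  343a + 49b + 7c + d = 3141/2
  512a + 64b + 8c + d = 2370
Solving the system yields a = 5, b = -3, c = -1/2, d = 6.
So h(s) = 5s^3 - 3s^2 - (1/2)s + 6.
Then h(5) = 1107/2.

1107/2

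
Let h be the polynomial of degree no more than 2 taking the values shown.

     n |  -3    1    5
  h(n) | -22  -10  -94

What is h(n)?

h(n) = -3n^2 - 3n - 4

Using the Lagrange interpolation formula with nodes -3, 1, 5:
  L_0(n) = (n - 1)(n - 5) / 32
  L_1(n) = (n + 3)(n - 5) / -16
  L_2(n) = (n + 3)(n - 1) / 32
Then h(n) = -22·L_0(n) - 10·L_1(n) - 94·L_2(n).
Expanding and collecting terms gives h(n) = -3n^2 - 3n - 4.
Check: h(5) = -94. ✓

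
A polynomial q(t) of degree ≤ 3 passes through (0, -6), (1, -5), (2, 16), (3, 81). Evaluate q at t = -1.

Write q(t) = at^3 + bt^2 + ct + d. Substituting each data point gives a linear system:
  d = -6
  a + b + c + d = -5
  8a + 4b + 2c + d = 16
  27a + 9b + 3c + d = 81
Solving the system yields a = 4, b = -2, c = -1, d = -6.
So q(t) = 4t^3 - 2t^2 - t - 6.
Then q(-1) = -11.

-11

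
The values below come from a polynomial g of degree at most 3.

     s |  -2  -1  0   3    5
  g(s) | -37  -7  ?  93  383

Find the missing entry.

The 4 known points determine the degree-3 polynomial uniquely.
Write g(s) = as^3 + bs^2 + cs + d. Substituting each data point gives a linear system:
  -8a + 4b - 2c + d = -37
  -a + b - c + d = -7
  27a + 9b + 3c + d = 93
  125a + 25b + 5c + d = 383
Solving the system yields a = 3, b = -1, c = 6, d = 3.
So g(s) = 3s^3 - s^2 + 6s + 3.
Then g(0) = 3.

3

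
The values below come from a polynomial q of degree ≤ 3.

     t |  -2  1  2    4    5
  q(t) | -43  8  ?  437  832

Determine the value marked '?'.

61

The 4 known points determine the degree-3 polynomial uniquely.
Write q(t) = at^3 + bt^2 + ct + d. Substituting each data point gives a linear system:
  -8a + 4b - 2c + d = -43
  a + b + c + d = 8
  64a + 16b + 4c + d = 437
  125a + 25b + 5c + d = 832
Solving the system yields a = 6, b = 3, c = 2, d = -3.
So q(t) = 6t³ + 3t² + 2t - 3.
Then q(2) = 61.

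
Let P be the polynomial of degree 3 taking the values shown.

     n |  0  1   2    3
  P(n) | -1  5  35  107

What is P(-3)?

-55

Using the Lagrange interpolation formula with nodes 0, 1, 2, 3:
  L_0(n) = (n - 1)(n - 2)(n - 3) / -6
  L_1(n) = n(n - 2)(n - 3) / 2
  L_2(n) = n(n - 1)(n - 3) / -2
  L_3(n) = n(n - 1)(n - 2) / 6
Then P(n) = -1·L_0(n) + 5·L_1(n) + 35·L_2(n) + 107·L_3(n).
Expanding and collecting terms gives P(n) = 3n³ + 3n² - 1.
Evaluating at n = -3: P(-3) = -55.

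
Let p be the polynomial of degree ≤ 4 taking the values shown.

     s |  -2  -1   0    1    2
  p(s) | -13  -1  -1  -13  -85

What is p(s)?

Write p(s) = as^4 + bs^3 + cs^2 + ds + e. Substituting each data point gives a linear system:
  16a - 8b + 4c - 2d + e = -13
  a - b + c - d + e = -1
  e = -1
  a + b + c + d + e = -13
  16a + 8b + 4c + 2d + e = -85
Solving the system yields a = -2, b = -4, c = -4, d = -2, e = -1.
So p(s) = -2s^4 - 4s^3 - 4s^2 - 2s - 1.
Check: p(-2) = -13. ✓

p(s) = -2s^4 - 4s^3 - 4s^2 - 2s - 1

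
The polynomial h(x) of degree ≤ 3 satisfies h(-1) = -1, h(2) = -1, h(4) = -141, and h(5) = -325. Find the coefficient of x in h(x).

Write h(x) = ax^3 + bx^2 + cx + d. Substituting each data point gives a linear system:
  -a + b - c + d = -1
  8a + 4b + 2c + d = -1
  64a + 16b + 4c + d = -141
  125a + 25b + 5c + d = -325
Solving the system yields a = -4, b = 6, c = 6, d = -5.
So h(x) = -4x^3 + 6x^2 + 6x - 5.
The coefficient of x is 6.

6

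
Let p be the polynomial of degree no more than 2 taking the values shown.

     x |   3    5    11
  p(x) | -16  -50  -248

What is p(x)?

Write p(x) = ax^2 + bx + c. Substituting each data point gives a linear system:
  9a + 3b + c = -16
  25a + 5b + c = -50
  121a + 11b + c = -248
Solving the system yields a = -2, b = -1, c = 5.
So p(x) = -2x² - x + 5.
Check: p(3) = -16. ✓

p(x) = -2x^2 - x + 5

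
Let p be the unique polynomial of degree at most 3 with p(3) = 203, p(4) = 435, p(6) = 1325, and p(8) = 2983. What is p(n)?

p(n) = 5n^3 + 6n^2 + 5n - 1

Using the Lagrange interpolation formula with nodes 3, 4, 6, 8:
  L_0(n) = (n - 4)(n - 6)(n - 8) / -15
  L_1(n) = (n - 3)(n - 6)(n - 8) / 8
  L_2(n) = (n - 3)(n - 4)(n - 8) / -12
  L_3(n) = (n - 3)(n - 4)(n - 6) / 40
Then p(n) = 203·L_0(n) + 435·L_1(n) + 1325·L_2(n) + 2983·L_3(n).
Expanding and collecting terms gives p(n) = 5n³ + 6n² + 5n - 1.
Check: p(8) = 2983. ✓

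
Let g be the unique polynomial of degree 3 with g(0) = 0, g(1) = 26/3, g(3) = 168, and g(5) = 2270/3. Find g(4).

1172/3

Using the Lagrange interpolation formula with nodes 0, 1, 3, 5:
  L_0(x) = (x - 1)(x - 3)(x - 5) / -15
  L_1(x) = x(x - 3)(x - 5) / 8
  L_2(x) = x(x - 1)(x - 5) / -12
  L_3(x) = x(x - 1)(x - 3) / 40
Then g(x) = 0·L_0(x) + 26/3·L_1(x) + 168·L_2(x) + 2270/3·L_3(x).
Expanding and collecting terms gives g(x) = 6x^3 - (1/3)x^2 + 3x.
Evaluating at x = 4: g(4) = 1172/3.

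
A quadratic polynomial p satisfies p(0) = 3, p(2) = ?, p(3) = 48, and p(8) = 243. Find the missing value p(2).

27

The 3 known points determine the degree-2 polynomial uniquely.
Write p(x) = ax^2 + bx + c. Substituting each data point gives a linear system:
  c = 3
  9a + 3b + c = 48
  64a + 8b + c = 243
Solving the system yields a = 3, b = 6, c = 3.
So p(x) = 3x^2 + 6x + 3.
Then p(2) = 27.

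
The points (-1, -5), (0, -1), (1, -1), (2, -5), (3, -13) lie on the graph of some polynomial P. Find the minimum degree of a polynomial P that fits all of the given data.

Forward differences of the values at u = -1, 0, 1, 2, 3:
  P  : -5  -1  -1  -5  -13
  Δ  : 4  0  -4  -8
  Δ^2: -4  -4  -4
  Δ^3: 0  0
  Δ^4: 0
The second differences are constant (-4) and nonzero, while all higher differences vanish, so the minimal degree is 2.

2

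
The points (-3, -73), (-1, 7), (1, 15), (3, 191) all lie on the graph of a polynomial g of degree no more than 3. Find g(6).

Forward differences of the values at s = -3, -1, 1, 3:
  g  : -73  7  15  191
  Δ  : 80  8  176
  Δ^2: -72  168
  Δ^3: 240
The third differences are constant, confirming degree 3.
Interpolating (Newton forward form) and evaluating at s = 6 gives g(6) = 1295.

1295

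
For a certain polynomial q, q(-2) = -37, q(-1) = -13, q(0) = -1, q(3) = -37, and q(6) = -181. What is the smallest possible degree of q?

Divided differences on the nodes -2, -1, 0, 3, 6:
  order 0: -37  -13  -1  -37  -181
  order 1: 24  12  -12  -48
  order 2: -6  -6  -6
  order 3: 0  0
  order 4: 0
The order-2 divided differences are all -6 (nonzero) and every higher order vanishes, so the data lies on a polynomial of degree exactly 2.

2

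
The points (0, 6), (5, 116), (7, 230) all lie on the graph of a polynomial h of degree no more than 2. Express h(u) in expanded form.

h(u) = 5u^2 - 3u + 6

Write h(u) = au^2 + bu + c. Substituting each data point gives a linear system:
  c = 6
  25a + 5b + c = 116
  49a + 7b + c = 230
Solving the system yields a = 5, b = -3, c = 6.
So h(u) = 5u^2 - 3u + 6.
Check: h(7) = 230. ✓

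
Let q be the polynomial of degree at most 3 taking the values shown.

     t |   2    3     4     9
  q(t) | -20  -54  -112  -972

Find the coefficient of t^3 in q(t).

-1

Write q(t) = at^3 + bt^2 + ct + d. Substituting each data point gives a linear system:
  8a + 4b + 2c + d = -20
  27a + 9b + 3c + d = -54
  64a + 16b + 4c + d = -112
  729a + 81b + 9c + d = -972
Solving the system yields a = -1, b = -3, c = 0, d = 0.
So q(t) = -t^3 - 3t^2.
The leading coefficient is -1.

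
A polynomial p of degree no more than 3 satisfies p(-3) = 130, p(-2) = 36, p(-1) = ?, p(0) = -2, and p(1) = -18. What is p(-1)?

4

On equispaced nodes a degree-3 polynomial has vanishing fourth forward difference, so
  p(-3) - 4·p(-2) + 6·p(-1) - 4·p(0) + p(1) = 0.
Substituting the known values and solving for p(-1):
  6·p(-1) = 24
  p(-1) = 4.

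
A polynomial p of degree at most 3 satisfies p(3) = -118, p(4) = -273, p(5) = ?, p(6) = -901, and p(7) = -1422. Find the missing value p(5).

The 4 known points determine the degree-3 polynomial uniquely.
Write p(u) = au^3 + bu^2 + cu + d. Substituting each data point gives a linear system:
  27a + 9b + 3c + d = -118
  64a + 16b + 4c + d = -273
  216a + 36b + 6c + d = -901
  343a + 49b + 7c + d = -1422
Solving the system yields a = -4, b = -1, c = 0, d = -1.
So p(u) = -4u^3 - u^2 - 1.
Then p(5) = -526.

-526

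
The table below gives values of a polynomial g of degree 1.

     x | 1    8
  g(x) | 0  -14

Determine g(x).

g(x) = -2x + 2

Using the Lagrange interpolation formula with nodes 1, 8:
  L_0(x) = (x - 8) / -7
  L_1(x) = (x - 1) / 7
Then g(x) = 0·L_0(x) - 14·L_1(x).
Expanding and collecting terms gives g(x) = -2x + 2.
Check: g(1) = 0. ✓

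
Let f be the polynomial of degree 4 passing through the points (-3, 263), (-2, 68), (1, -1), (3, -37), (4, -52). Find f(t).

Using the Lagrange interpolation formula with nodes -3, -2, 1, 3, 4:
  L_0(t) = (t + 2)(t - 1)(t - 3)(t - 4) / 168
  L_1(t) = (t + 3)(t - 1)(t - 3)(t - 4) / -90
  L_2(t) = (t + 3)(t + 2)(t - 3)(t - 4) / 72
  L_3(t) = (t + 3)(t + 2)(t - 1)(t - 4) / -60
  L_4(t) = (t + 3)(t + 2)(t - 1)(t - 3) / 126
Then f(t) = 263·L_0(t) + 68·L_1(t) - 1·L_2(t) - 37·L_3(t) - 52·L_4(t).
Expanding and collecting terms gives f(t) = t⁴ - 6t³ + 4t² + 4t - 4.
Check: f(-3) = 263. ✓

f(t) = t^4 - 6t^3 + 4t^2 + 4t - 4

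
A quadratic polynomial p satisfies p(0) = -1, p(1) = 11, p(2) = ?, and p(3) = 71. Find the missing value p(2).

35

On equispaced nodes a degree-2 polynomial has vanishing third forward difference, so
  - p(0) + 3·p(1) - 3·p(2) + p(3) = 0.
Substituting the known values and solving for p(2):
  -3·p(2) = -105
  p(2) = 35.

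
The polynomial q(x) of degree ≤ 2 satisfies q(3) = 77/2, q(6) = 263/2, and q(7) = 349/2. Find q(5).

189/2

Write q(x) = ax^2 + bx + c. Substituting each data point gives a linear system:
  9a + 3b + c = 77/2
  36a + 6b + c = 263/2
  49a + 7b + c = 349/2
Solving the system yields a = 3, b = 4, c = -1/2.
So q(x) = 3x^2 + 4x - 1/2.
Then q(5) = 189/2.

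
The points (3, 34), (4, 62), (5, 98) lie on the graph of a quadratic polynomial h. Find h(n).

h(n) = 4n^2 - 2

Using the Lagrange interpolation formula with nodes 3, 4, 5:
  L_0(n) = (n - 4)(n - 5) / 2
  L_1(n) = (n - 3)(n - 5) / -1
  L_2(n) = (n - 3)(n - 4) / 2
Then h(n) = 34·L_0(n) + 62·L_1(n) + 98·L_2(n).
Expanding and collecting terms gives h(n) = 4n^2 - 2.
Check: h(4) = 62. ✓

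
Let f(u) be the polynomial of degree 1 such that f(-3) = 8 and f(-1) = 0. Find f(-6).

Write f(u) = au + b. Substituting each data point gives a linear system:
  -3a + b = 8
  -a + b = 0
Solving the system yields a = -4, b = -4.
So f(u) = -4u - 4.
Then f(-6) = 20.

20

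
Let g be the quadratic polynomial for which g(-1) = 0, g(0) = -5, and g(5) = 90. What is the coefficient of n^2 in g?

Write g(n) = an^2 + bn + c. Substituting each data point gives a linear system:
  a - b + c = 0
  c = -5
  25a + 5b + c = 90
Solving the system yields a = 4, b = -1, c = -5.
So g(n) = 4n² - n - 5.
The leading coefficient is 4.

4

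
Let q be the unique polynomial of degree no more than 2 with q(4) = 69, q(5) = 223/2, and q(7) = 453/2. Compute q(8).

299

Write q(u) = au^2 + bu + c. Substituting each data point gives a linear system:
  16a + 4b + c = 69
  25a + 5b + c = 223/2
  49a + 7b + c = 453/2
Solving the system yields a = 5, b = -5/2, c = -1.
So q(u) = 5u² - (5/2)u - 1.
Then q(8) = 299.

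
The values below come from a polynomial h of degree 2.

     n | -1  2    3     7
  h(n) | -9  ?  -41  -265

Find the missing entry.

-15

The 3 known points determine the degree-2 polynomial uniquely.
Write h(n) = an^2 + bn + c. Substituting each data point gives a linear system:
  a - b + c = -9
  9a + 3b + c = -41
  49a + 7b + c = -265
Solving the system yields a = -6, b = 4, c = 1.
So h(n) = -6n² + 4n + 1.
Then h(2) = -15.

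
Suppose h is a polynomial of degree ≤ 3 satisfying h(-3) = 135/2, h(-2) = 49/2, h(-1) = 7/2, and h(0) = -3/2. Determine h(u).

h(u) = -u^3 + 5u^2 + u - 3/2

Using the Lagrange interpolation formula with nodes -3, -2, -1, 0:
  L_0(u) = (u + 2)(u + 1)u / -6
  L_1(u) = (u + 3)(u + 1)u / 2
  L_2(u) = (u + 3)(u + 2)u / -2
  L_3(u) = (u + 3)(u + 2)(u + 1) / 6
Then h(u) = 135/2·L_0(u) + 49/2·L_1(u) + 7/2·L_2(u) - 3/2·L_3(u).
Expanding and collecting terms gives h(u) = -u³ + 5u² + u - 3/2.
Check: h(0) = -3/2. ✓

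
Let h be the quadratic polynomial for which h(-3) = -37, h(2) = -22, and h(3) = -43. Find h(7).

Write h(t) = at^2 + bt + c. Substituting each data point gives a linear system:
  9a - 3b + c = -37
  4a + 2b + c = -22
  9a + 3b + c = -43
Solving the system yields a = -4, b = -1, c = -4.
So h(t) = -4t^2 - t - 4.
Then h(7) = -207.

-207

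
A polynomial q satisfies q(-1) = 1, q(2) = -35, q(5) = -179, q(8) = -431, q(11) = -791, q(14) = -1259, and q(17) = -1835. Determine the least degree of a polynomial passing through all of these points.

Forward differences of the values at t = -1, 2, 5, 8, 11, 14, 17:
  q  : 1  -35  -179  -431  -791  -1259  -1835
  Δ  : -36  -144  -252  -360  -468  -576
  Δ^2: -108  -108  -108  -108  -108
  Δ^3: 0  0  0  0
  Δ^4: 0  0  0
  Δ^5: 0  0
  Δ^6: 0
The second differences are constant (-108) and nonzero, while all higher differences vanish, so the minimal degree is 2.

2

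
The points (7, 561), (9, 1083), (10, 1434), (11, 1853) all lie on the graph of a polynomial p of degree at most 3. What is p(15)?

Write p(u) = au^3 + bu^2 + cu + d. Substituting each data point gives a linear system:
  343a + 49b + 7c + d = 561
  729a + 81b + 9c + d = 1083
  1000a + 100b + 10c + d = 1434
  1331a + 121b + 11c + d = 1853
Solving the system yields a = 1, b = 4, c = 4, d = -6.
So p(u) = u^3 + 4u^2 + 4u - 6.
Then p(15) = 4329.

4329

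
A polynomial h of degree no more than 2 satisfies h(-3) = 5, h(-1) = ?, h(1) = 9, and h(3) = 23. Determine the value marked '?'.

3

On equispaced nodes a degree-2 polynomial has vanishing third forward difference, so
  - h(-3) + 3·h(-1) - 3·h(1) + h(3) = 0.
Substituting the known values and solving for h(-1):
  3·h(-1) = 9
  h(-1) = 3.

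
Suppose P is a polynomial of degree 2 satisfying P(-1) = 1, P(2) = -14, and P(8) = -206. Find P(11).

Using the Lagrange interpolation formula with nodes -1, 2, 8:
  L_0(n) = (n - 2)(n - 8) / 27
  L_1(n) = (n + 1)(n - 8) / -18
  L_2(n) = (n + 1)(n - 2) / 54
Then P(n) = 1·L_0(n) - 14·L_1(n) - 206·L_2(n).
Expanding and collecting terms gives P(n) = -3n^2 - 2n + 2.
Evaluating at n = 11: P(11) = -383.

-383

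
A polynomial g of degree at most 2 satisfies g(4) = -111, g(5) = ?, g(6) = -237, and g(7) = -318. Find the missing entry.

The 3 known points determine the degree-2 polynomial uniquely.
Write g(s) = as^2 + bs + c. Substituting each data point gives a linear system:
  16a + 4b + c = -111
  36a + 6b + c = -237
  49a + 7b + c = -318
Solving the system yields a = -6, b = -3, c = -3.
So g(s) = -6s^2 - 3s - 3.
Then g(5) = -168.

-168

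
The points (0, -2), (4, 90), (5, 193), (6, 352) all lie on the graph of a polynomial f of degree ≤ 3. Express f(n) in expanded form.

Using the Lagrange interpolation formula with nodes 0, 4, 5, 6:
  L_0(n) = (n - 4)(n - 5)(n - 6) / -120
  L_1(n) = n(n - 5)(n - 6) / 8
  L_2(n) = n(n - 4)(n - 6) / -5
  L_3(n) = n(n - 4)(n - 5) / 12
Then f(n) = -2·L_0(n) + 90·L_1(n) + 193·L_2(n) + 352·L_3(n).
Expanding and collecting terms gives f(n) = 2n^3 - 2n^2 - n - 2.
Check: f(5) = 193. ✓

f(n) = 2n^3 - 2n^2 - n - 2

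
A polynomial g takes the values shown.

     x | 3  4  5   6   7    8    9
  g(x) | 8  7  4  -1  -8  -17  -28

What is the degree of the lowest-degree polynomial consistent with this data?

Forward differences of the values at x = 3, 4, 5, 6, 7, 8, 9:
  g  : 8  7  4  -1  -8  -17  -28
  Δ  : -1  -3  -5  -7  -9  -11
  Δ^2: -2  -2  -2  -2  -2
  Δ^3: 0  0  0  0
  Δ^4: 0  0  0
  Δ^5: 0  0
  Δ^6: 0
The second differences are constant (-2) and nonzero, while all higher differences vanish, so the minimal degree is 2.

2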